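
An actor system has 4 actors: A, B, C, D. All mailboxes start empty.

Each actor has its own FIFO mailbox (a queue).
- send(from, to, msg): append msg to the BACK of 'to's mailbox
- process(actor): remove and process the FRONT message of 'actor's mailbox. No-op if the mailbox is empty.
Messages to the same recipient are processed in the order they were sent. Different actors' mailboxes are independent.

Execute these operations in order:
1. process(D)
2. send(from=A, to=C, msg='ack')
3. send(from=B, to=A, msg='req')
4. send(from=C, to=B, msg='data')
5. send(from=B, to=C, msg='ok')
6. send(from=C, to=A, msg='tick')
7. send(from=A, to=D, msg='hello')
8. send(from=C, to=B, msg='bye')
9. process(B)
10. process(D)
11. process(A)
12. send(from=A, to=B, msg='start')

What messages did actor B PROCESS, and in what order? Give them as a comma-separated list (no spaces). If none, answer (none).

After 1 (process(D)): A:[] B:[] C:[] D:[]
After 2 (send(from=A, to=C, msg='ack')): A:[] B:[] C:[ack] D:[]
After 3 (send(from=B, to=A, msg='req')): A:[req] B:[] C:[ack] D:[]
After 4 (send(from=C, to=B, msg='data')): A:[req] B:[data] C:[ack] D:[]
After 5 (send(from=B, to=C, msg='ok')): A:[req] B:[data] C:[ack,ok] D:[]
After 6 (send(from=C, to=A, msg='tick')): A:[req,tick] B:[data] C:[ack,ok] D:[]
After 7 (send(from=A, to=D, msg='hello')): A:[req,tick] B:[data] C:[ack,ok] D:[hello]
After 8 (send(from=C, to=B, msg='bye')): A:[req,tick] B:[data,bye] C:[ack,ok] D:[hello]
After 9 (process(B)): A:[req,tick] B:[bye] C:[ack,ok] D:[hello]
After 10 (process(D)): A:[req,tick] B:[bye] C:[ack,ok] D:[]
After 11 (process(A)): A:[tick] B:[bye] C:[ack,ok] D:[]
After 12 (send(from=A, to=B, msg='start')): A:[tick] B:[bye,start] C:[ack,ok] D:[]

Answer: data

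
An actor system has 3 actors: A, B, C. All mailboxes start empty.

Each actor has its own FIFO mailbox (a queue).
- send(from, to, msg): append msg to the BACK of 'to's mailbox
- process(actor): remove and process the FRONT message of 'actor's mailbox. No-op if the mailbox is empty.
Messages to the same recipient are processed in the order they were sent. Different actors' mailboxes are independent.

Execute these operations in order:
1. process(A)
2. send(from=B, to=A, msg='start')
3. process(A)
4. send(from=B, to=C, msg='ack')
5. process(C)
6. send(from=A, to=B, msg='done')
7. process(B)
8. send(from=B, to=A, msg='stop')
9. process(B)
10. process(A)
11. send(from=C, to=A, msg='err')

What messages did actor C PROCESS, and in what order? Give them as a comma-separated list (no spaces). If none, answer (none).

Answer: ack

Derivation:
After 1 (process(A)): A:[] B:[] C:[]
After 2 (send(from=B, to=A, msg='start')): A:[start] B:[] C:[]
After 3 (process(A)): A:[] B:[] C:[]
After 4 (send(from=B, to=C, msg='ack')): A:[] B:[] C:[ack]
After 5 (process(C)): A:[] B:[] C:[]
After 6 (send(from=A, to=B, msg='done')): A:[] B:[done] C:[]
After 7 (process(B)): A:[] B:[] C:[]
After 8 (send(from=B, to=A, msg='stop')): A:[stop] B:[] C:[]
After 9 (process(B)): A:[stop] B:[] C:[]
After 10 (process(A)): A:[] B:[] C:[]
After 11 (send(from=C, to=A, msg='err')): A:[err] B:[] C:[]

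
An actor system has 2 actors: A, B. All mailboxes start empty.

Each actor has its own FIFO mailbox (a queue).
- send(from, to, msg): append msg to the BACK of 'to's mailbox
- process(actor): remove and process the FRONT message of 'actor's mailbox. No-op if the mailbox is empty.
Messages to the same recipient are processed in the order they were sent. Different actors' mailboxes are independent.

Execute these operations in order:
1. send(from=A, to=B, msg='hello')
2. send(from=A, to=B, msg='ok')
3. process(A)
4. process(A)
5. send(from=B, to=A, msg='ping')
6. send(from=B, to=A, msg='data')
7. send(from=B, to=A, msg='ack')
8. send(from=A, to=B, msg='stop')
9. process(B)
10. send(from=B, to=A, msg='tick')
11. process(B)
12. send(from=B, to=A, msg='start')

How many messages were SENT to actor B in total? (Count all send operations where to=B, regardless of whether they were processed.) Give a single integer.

Answer: 3

Derivation:
After 1 (send(from=A, to=B, msg='hello')): A:[] B:[hello]
After 2 (send(from=A, to=B, msg='ok')): A:[] B:[hello,ok]
After 3 (process(A)): A:[] B:[hello,ok]
After 4 (process(A)): A:[] B:[hello,ok]
After 5 (send(from=B, to=A, msg='ping')): A:[ping] B:[hello,ok]
After 6 (send(from=B, to=A, msg='data')): A:[ping,data] B:[hello,ok]
After 7 (send(from=B, to=A, msg='ack')): A:[ping,data,ack] B:[hello,ok]
After 8 (send(from=A, to=B, msg='stop')): A:[ping,data,ack] B:[hello,ok,stop]
After 9 (process(B)): A:[ping,data,ack] B:[ok,stop]
After 10 (send(from=B, to=A, msg='tick')): A:[ping,data,ack,tick] B:[ok,stop]
After 11 (process(B)): A:[ping,data,ack,tick] B:[stop]
After 12 (send(from=B, to=A, msg='start')): A:[ping,data,ack,tick,start] B:[stop]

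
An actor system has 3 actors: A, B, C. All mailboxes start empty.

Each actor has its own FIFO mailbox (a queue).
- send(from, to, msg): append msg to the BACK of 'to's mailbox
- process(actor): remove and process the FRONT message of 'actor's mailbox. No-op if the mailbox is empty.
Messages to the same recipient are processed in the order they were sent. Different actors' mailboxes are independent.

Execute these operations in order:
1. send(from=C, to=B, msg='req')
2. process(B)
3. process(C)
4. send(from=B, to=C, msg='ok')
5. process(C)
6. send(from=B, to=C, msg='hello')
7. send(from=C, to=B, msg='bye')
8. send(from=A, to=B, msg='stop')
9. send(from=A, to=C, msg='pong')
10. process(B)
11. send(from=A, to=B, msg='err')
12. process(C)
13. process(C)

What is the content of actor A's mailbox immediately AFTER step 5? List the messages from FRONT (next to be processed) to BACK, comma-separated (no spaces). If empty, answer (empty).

After 1 (send(from=C, to=B, msg='req')): A:[] B:[req] C:[]
After 2 (process(B)): A:[] B:[] C:[]
After 3 (process(C)): A:[] B:[] C:[]
After 4 (send(from=B, to=C, msg='ok')): A:[] B:[] C:[ok]
After 5 (process(C)): A:[] B:[] C:[]

(empty)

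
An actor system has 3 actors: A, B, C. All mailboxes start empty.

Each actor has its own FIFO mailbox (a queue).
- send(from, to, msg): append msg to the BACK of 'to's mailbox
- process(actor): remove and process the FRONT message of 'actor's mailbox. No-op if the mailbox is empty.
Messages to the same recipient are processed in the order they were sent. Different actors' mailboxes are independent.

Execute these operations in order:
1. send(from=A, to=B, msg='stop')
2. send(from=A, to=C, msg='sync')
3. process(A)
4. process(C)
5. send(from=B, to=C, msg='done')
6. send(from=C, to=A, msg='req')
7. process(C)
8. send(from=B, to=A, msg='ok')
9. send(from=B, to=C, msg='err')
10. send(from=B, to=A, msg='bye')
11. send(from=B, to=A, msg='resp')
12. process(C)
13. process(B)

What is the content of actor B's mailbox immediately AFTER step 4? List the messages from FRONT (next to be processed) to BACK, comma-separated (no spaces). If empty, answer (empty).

After 1 (send(from=A, to=B, msg='stop')): A:[] B:[stop] C:[]
After 2 (send(from=A, to=C, msg='sync')): A:[] B:[stop] C:[sync]
After 3 (process(A)): A:[] B:[stop] C:[sync]
After 4 (process(C)): A:[] B:[stop] C:[]

stop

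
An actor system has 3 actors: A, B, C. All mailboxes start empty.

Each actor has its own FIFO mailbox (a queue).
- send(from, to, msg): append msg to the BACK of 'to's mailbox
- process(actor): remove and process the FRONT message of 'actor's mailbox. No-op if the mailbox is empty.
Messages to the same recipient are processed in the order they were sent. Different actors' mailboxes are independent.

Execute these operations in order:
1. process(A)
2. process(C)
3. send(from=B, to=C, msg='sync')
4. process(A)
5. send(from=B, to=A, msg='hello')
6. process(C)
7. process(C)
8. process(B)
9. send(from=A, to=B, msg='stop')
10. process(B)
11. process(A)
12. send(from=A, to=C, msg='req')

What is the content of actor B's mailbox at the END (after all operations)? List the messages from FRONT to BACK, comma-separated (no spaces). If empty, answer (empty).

After 1 (process(A)): A:[] B:[] C:[]
After 2 (process(C)): A:[] B:[] C:[]
After 3 (send(from=B, to=C, msg='sync')): A:[] B:[] C:[sync]
After 4 (process(A)): A:[] B:[] C:[sync]
After 5 (send(from=B, to=A, msg='hello')): A:[hello] B:[] C:[sync]
After 6 (process(C)): A:[hello] B:[] C:[]
After 7 (process(C)): A:[hello] B:[] C:[]
After 8 (process(B)): A:[hello] B:[] C:[]
After 9 (send(from=A, to=B, msg='stop')): A:[hello] B:[stop] C:[]
After 10 (process(B)): A:[hello] B:[] C:[]
After 11 (process(A)): A:[] B:[] C:[]
After 12 (send(from=A, to=C, msg='req')): A:[] B:[] C:[req]

Answer: (empty)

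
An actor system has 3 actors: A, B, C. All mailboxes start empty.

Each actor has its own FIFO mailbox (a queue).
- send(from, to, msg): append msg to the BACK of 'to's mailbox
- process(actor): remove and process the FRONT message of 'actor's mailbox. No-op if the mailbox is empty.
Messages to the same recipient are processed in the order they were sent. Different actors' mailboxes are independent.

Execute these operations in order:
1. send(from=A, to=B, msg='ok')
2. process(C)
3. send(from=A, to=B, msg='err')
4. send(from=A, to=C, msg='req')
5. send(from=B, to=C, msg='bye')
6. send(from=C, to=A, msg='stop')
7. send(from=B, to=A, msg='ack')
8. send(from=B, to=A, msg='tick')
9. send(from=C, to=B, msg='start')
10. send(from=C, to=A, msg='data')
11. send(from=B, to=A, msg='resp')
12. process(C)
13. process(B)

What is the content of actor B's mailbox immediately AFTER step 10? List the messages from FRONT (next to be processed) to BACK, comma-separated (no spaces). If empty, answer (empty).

After 1 (send(from=A, to=B, msg='ok')): A:[] B:[ok] C:[]
After 2 (process(C)): A:[] B:[ok] C:[]
After 3 (send(from=A, to=B, msg='err')): A:[] B:[ok,err] C:[]
After 4 (send(from=A, to=C, msg='req')): A:[] B:[ok,err] C:[req]
After 5 (send(from=B, to=C, msg='bye')): A:[] B:[ok,err] C:[req,bye]
After 6 (send(from=C, to=A, msg='stop')): A:[stop] B:[ok,err] C:[req,bye]
After 7 (send(from=B, to=A, msg='ack')): A:[stop,ack] B:[ok,err] C:[req,bye]
After 8 (send(from=B, to=A, msg='tick')): A:[stop,ack,tick] B:[ok,err] C:[req,bye]
After 9 (send(from=C, to=B, msg='start')): A:[stop,ack,tick] B:[ok,err,start] C:[req,bye]
After 10 (send(from=C, to=A, msg='data')): A:[stop,ack,tick,data] B:[ok,err,start] C:[req,bye]

ok,err,start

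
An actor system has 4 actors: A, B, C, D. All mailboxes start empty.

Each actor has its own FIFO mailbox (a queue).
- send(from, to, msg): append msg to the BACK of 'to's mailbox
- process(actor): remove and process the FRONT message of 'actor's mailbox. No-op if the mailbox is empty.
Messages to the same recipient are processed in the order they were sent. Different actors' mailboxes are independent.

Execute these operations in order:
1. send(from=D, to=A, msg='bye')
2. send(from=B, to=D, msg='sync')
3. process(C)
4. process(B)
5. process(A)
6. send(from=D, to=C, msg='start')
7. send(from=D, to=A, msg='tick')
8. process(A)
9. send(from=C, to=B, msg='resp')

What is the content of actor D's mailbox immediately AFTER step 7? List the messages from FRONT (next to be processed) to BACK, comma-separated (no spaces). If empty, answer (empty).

After 1 (send(from=D, to=A, msg='bye')): A:[bye] B:[] C:[] D:[]
After 2 (send(from=B, to=D, msg='sync')): A:[bye] B:[] C:[] D:[sync]
After 3 (process(C)): A:[bye] B:[] C:[] D:[sync]
After 4 (process(B)): A:[bye] B:[] C:[] D:[sync]
After 5 (process(A)): A:[] B:[] C:[] D:[sync]
After 6 (send(from=D, to=C, msg='start')): A:[] B:[] C:[start] D:[sync]
After 7 (send(from=D, to=A, msg='tick')): A:[tick] B:[] C:[start] D:[sync]

sync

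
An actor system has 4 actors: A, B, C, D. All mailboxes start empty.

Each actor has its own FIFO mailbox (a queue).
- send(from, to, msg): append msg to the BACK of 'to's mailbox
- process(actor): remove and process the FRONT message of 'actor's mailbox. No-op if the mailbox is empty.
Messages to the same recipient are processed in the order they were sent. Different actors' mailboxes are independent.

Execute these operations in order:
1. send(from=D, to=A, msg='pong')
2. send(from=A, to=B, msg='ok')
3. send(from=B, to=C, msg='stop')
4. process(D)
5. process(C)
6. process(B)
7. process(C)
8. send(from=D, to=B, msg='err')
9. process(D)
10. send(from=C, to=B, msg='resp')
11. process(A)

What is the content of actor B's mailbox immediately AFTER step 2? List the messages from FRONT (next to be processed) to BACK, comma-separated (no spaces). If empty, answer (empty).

After 1 (send(from=D, to=A, msg='pong')): A:[pong] B:[] C:[] D:[]
After 2 (send(from=A, to=B, msg='ok')): A:[pong] B:[ok] C:[] D:[]

ok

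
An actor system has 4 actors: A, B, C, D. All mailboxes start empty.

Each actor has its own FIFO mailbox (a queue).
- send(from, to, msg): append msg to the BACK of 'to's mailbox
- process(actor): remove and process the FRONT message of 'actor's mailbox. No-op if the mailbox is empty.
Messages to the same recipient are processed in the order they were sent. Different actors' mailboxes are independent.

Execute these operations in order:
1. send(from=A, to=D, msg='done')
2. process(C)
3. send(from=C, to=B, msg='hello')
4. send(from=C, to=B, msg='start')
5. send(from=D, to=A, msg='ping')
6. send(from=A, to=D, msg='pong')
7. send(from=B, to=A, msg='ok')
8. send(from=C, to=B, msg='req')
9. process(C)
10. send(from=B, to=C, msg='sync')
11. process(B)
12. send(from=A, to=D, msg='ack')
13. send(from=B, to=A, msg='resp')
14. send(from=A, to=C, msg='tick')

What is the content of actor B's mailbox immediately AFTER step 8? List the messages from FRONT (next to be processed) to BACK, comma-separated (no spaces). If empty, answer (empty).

After 1 (send(from=A, to=D, msg='done')): A:[] B:[] C:[] D:[done]
After 2 (process(C)): A:[] B:[] C:[] D:[done]
After 3 (send(from=C, to=B, msg='hello')): A:[] B:[hello] C:[] D:[done]
After 4 (send(from=C, to=B, msg='start')): A:[] B:[hello,start] C:[] D:[done]
After 5 (send(from=D, to=A, msg='ping')): A:[ping] B:[hello,start] C:[] D:[done]
After 6 (send(from=A, to=D, msg='pong')): A:[ping] B:[hello,start] C:[] D:[done,pong]
After 7 (send(from=B, to=A, msg='ok')): A:[ping,ok] B:[hello,start] C:[] D:[done,pong]
After 8 (send(from=C, to=B, msg='req')): A:[ping,ok] B:[hello,start,req] C:[] D:[done,pong]

hello,start,req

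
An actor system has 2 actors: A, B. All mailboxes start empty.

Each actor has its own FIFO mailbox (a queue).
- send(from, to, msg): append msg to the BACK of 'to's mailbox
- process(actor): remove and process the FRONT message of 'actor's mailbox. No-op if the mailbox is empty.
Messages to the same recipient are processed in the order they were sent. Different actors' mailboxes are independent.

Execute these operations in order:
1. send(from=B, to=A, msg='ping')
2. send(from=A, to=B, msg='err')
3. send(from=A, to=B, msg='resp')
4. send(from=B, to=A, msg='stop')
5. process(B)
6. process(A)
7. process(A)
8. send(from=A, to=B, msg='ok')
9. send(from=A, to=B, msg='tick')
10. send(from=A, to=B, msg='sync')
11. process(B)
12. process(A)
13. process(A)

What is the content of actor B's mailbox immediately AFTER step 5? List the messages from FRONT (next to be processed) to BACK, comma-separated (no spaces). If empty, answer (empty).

After 1 (send(from=B, to=A, msg='ping')): A:[ping] B:[]
After 2 (send(from=A, to=B, msg='err')): A:[ping] B:[err]
After 3 (send(from=A, to=B, msg='resp')): A:[ping] B:[err,resp]
After 4 (send(from=B, to=A, msg='stop')): A:[ping,stop] B:[err,resp]
After 5 (process(B)): A:[ping,stop] B:[resp]

resp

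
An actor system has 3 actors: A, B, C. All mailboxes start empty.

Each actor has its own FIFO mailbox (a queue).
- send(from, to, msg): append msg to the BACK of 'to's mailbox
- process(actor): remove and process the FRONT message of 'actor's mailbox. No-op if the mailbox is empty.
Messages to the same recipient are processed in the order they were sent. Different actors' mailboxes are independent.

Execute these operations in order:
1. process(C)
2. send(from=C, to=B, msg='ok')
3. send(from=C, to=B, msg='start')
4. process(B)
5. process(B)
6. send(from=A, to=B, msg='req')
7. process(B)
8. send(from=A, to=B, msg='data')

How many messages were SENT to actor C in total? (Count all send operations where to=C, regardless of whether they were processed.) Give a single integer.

Answer: 0

Derivation:
After 1 (process(C)): A:[] B:[] C:[]
After 2 (send(from=C, to=B, msg='ok')): A:[] B:[ok] C:[]
After 3 (send(from=C, to=B, msg='start')): A:[] B:[ok,start] C:[]
After 4 (process(B)): A:[] B:[start] C:[]
After 5 (process(B)): A:[] B:[] C:[]
After 6 (send(from=A, to=B, msg='req')): A:[] B:[req] C:[]
After 7 (process(B)): A:[] B:[] C:[]
After 8 (send(from=A, to=B, msg='data')): A:[] B:[data] C:[]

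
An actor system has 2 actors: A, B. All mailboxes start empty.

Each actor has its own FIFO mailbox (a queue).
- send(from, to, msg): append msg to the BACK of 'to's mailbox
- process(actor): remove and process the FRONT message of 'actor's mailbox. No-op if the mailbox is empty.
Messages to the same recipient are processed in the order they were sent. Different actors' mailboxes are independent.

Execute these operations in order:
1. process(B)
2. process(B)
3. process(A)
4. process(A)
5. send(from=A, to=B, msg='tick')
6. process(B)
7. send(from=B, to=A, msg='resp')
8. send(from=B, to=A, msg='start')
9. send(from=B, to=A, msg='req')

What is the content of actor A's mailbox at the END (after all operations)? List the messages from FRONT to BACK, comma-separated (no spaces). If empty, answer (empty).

Answer: resp,start,req

Derivation:
After 1 (process(B)): A:[] B:[]
After 2 (process(B)): A:[] B:[]
After 3 (process(A)): A:[] B:[]
After 4 (process(A)): A:[] B:[]
After 5 (send(from=A, to=B, msg='tick')): A:[] B:[tick]
After 6 (process(B)): A:[] B:[]
After 7 (send(from=B, to=A, msg='resp')): A:[resp] B:[]
After 8 (send(from=B, to=A, msg='start')): A:[resp,start] B:[]
After 9 (send(from=B, to=A, msg='req')): A:[resp,start,req] B:[]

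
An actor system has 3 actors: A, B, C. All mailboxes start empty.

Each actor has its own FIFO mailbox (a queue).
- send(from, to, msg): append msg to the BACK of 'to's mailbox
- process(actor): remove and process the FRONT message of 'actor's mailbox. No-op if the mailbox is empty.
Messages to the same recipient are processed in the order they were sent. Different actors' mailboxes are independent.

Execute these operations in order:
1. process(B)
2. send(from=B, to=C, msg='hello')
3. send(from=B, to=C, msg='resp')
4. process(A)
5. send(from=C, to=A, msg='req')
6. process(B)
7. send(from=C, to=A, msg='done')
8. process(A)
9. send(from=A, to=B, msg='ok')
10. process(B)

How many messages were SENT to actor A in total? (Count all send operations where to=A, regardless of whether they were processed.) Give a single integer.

Answer: 2

Derivation:
After 1 (process(B)): A:[] B:[] C:[]
After 2 (send(from=B, to=C, msg='hello')): A:[] B:[] C:[hello]
After 3 (send(from=B, to=C, msg='resp')): A:[] B:[] C:[hello,resp]
After 4 (process(A)): A:[] B:[] C:[hello,resp]
After 5 (send(from=C, to=A, msg='req')): A:[req] B:[] C:[hello,resp]
After 6 (process(B)): A:[req] B:[] C:[hello,resp]
After 7 (send(from=C, to=A, msg='done')): A:[req,done] B:[] C:[hello,resp]
After 8 (process(A)): A:[done] B:[] C:[hello,resp]
After 9 (send(from=A, to=B, msg='ok')): A:[done] B:[ok] C:[hello,resp]
After 10 (process(B)): A:[done] B:[] C:[hello,resp]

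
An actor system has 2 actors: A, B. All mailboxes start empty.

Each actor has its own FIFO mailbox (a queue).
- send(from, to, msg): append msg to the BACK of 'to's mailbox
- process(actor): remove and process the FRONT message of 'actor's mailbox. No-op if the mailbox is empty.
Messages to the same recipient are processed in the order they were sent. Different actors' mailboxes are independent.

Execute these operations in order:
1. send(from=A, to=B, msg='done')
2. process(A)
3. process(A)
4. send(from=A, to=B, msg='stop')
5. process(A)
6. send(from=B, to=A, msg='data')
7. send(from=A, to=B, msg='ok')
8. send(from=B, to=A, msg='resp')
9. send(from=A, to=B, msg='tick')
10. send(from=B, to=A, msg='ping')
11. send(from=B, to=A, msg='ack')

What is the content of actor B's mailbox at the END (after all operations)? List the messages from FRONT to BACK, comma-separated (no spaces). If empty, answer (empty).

After 1 (send(from=A, to=B, msg='done')): A:[] B:[done]
After 2 (process(A)): A:[] B:[done]
After 3 (process(A)): A:[] B:[done]
After 4 (send(from=A, to=B, msg='stop')): A:[] B:[done,stop]
After 5 (process(A)): A:[] B:[done,stop]
After 6 (send(from=B, to=A, msg='data')): A:[data] B:[done,stop]
After 7 (send(from=A, to=B, msg='ok')): A:[data] B:[done,stop,ok]
After 8 (send(from=B, to=A, msg='resp')): A:[data,resp] B:[done,stop,ok]
After 9 (send(from=A, to=B, msg='tick')): A:[data,resp] B:[done,stop,ok,tick]
After 10 (send(from=B, to=A, msg='ping')): A:[data,resp,ping] B:[done,stop,ok,tick]
After 11 (send(from=B, to=A, msg='ack')): A:[data,resp,ping,ack] B:[done,stop,ok,tick]

Answer: done,stop,ok,tick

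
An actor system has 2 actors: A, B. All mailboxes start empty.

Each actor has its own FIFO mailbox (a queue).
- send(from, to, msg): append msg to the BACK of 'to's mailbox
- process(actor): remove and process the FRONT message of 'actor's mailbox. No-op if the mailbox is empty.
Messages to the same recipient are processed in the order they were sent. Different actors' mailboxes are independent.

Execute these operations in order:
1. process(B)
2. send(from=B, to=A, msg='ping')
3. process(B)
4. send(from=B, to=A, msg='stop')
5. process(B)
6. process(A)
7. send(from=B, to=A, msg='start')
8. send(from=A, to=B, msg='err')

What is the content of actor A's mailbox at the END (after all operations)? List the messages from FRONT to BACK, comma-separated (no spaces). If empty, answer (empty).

After 1 (process(B)): A:[] B:[]
After 2 (send(from=B, to=A, msg='ping')): A:[ping] B:[]
After 3 (process(B)): A:[ping] B:[]
After 4 (send(from=B, to=A, msg='stop')): A:[ping,stop] B:[]
After 5 (process(B)): A:[ping,stop] B:[]
After 6 (process(A)): A:[stop] B:[]
After 7 (send(from=B, to=A, msg='start')): A:[stop,start] B:[]
After 8 (send(from=A, to=B, msg='err')): A:[stop,start] B:[err]

Answer: stop,start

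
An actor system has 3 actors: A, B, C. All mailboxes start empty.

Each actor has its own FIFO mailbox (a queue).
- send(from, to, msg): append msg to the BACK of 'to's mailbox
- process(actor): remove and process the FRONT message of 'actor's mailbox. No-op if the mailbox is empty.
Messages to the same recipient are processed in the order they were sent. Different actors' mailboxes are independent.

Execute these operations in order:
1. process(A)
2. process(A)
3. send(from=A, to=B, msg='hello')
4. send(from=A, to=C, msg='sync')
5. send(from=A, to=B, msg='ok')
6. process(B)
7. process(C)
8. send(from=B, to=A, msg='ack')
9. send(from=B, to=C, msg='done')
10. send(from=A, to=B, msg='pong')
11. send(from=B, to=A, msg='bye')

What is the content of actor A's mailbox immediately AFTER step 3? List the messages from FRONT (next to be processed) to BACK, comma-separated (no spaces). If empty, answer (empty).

After 1 (process(A)): A:[] B:[] C:[]
After 2 (process(A)): A:[] B:[] C:[]
After 3 (send(from=A, to=B, msg='hello')): A:[] B:[hello] C:[]

(empty)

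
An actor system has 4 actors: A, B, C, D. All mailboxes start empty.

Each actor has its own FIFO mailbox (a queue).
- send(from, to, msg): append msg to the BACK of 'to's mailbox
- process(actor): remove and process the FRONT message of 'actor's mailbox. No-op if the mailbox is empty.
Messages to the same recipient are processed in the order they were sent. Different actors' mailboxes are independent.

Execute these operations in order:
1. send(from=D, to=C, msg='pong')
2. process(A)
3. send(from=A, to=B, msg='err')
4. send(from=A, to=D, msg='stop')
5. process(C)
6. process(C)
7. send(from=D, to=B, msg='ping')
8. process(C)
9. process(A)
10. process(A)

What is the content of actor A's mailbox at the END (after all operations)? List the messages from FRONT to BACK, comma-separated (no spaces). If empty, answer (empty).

Answer: (empty)

Derivation:
After 1 (send(from=D, to=C, msg='pong')): A:[] B:[] C:[pong] D:[]
After 2 (process(A)): A:[] B:[] C:[pong] D:[]
After 3 (send(from=A, to=B, msg='err')): A:[] B:[err] C:[pong] D:[]
After 4 (send(from=A, to=D, msg='stop')): A:[] B:[err] C:[pong] D:[stop]
After 5 (process(C)): A:[] B:[err] C:[] D:[stop]
After 6 (process(C)): A:[] B:[err] C:[] D:[stop]
After 7 (send(from=D, to=B, msg='ping')): A:[] B:[err,ping] C:[] D:[stop]
After 8 (process(C)): A:[] B:[err,ping] C:[] D:[stop]
After 9 (process(A)): A:[] B:[err,ping] C:[] D:[stop]
After 10 (process(A)): A:[] B:[err,ping] C:[] D:[stop]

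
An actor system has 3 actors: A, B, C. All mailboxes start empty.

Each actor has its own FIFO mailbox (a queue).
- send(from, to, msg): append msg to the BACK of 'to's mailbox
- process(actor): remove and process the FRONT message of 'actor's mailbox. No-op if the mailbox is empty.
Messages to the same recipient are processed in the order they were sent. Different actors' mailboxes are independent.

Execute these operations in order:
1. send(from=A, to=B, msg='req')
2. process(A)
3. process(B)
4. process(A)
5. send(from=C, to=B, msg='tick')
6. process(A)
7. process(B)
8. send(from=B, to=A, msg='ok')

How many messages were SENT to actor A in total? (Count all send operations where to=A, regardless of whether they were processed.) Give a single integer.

Answer: 1

Derivation:
After 1 (send(from=A, to=B, msg='req')): A:[] B:[req] C:[]
After 2 (process(A)): A:[] B:[req] C:[]
After 3 (process(B)): A:[] B:[] C:[]
After 4 (process(A)): A:[] B:[] C:[]
After 5 (send(from=C, to=B, msg='tick')): A:[] B:[tick] C:[]
After 6 (process(A)): A:[] B:[tick] C:[]
After 7 (process(B)): A:[] B:[] C:[]
After 8 (send(from=B, to=A, msg='ok')): A:[ok] B:[] C:[]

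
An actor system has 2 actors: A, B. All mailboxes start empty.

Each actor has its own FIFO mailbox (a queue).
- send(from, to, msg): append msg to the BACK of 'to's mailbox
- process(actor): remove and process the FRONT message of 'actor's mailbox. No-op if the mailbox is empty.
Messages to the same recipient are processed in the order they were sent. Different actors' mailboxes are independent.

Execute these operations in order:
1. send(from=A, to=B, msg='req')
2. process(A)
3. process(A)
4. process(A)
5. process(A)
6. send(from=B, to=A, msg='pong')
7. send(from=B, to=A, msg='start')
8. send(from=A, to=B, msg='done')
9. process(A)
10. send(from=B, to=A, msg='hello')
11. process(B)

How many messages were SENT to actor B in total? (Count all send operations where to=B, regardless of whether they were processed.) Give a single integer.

Answer: 2

Derivation:
After 1 (send(from=A, to=B, msg='req')): A:[] B:[req]
After 2 (process(A)): A:[] B:[req]
After 3 (process(A)): A:[] B:[req]
After 4 (process(A)): A:[] B:[req]
After 5 (process(A)): A:[] B:[req]
After 6 (send(from=B, to=A, msg='pong')): A:[pong] B:[req]
After 7 (send(from=B, to=A, msg='start')): A:[pong,start] B:[req]
After 8 (send(from=A, to=B, msg='done')): A:[pong,start] B:[req,done]
After 9 (process(A)): A:[start] B:[req,done]
After 10 (send(from=B, to=A, msg='hello')): A:[start,hello] B:[req,done]
After 11 (process(B)): A:[start,hello] B:[done]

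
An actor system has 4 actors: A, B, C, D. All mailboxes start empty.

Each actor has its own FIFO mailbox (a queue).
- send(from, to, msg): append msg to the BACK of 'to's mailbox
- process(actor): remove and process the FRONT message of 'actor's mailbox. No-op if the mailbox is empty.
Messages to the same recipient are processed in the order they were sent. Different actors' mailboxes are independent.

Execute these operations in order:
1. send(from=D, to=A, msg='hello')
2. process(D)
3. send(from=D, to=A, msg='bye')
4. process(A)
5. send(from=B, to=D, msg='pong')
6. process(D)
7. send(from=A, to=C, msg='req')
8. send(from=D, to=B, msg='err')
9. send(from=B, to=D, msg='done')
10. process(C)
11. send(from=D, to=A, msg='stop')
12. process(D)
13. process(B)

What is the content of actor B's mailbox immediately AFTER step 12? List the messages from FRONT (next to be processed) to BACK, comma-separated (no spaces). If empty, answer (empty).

After 1 (send(from=D, to=A, msg='hello')): A:[hello] B:[] C:[] D:[]
After 2 (process(D)): A:[hello] B:[] C:[] D:[]
After 3 (send(from=D, to=A, msg='bye')): A:[hello,bye] B:[] C:[] D:[]
After 4 (process(A)): A:[bye] B:[] C:[] D:[]
After 5 (send(from=B, to=D, msg='pong')): A:[bye] B:[] C:[] D:[pong]
After 6 (process(D)): A:[bye] B:[] C:[] D:[]
After 7 (send(from=A, to=C, msg='req')): A:[bye] B:[] C:[req] D:[]
After 8 (send(from=D, to=B, msg='err')): A:[bye] B:[err] C:[req] D:[]
After 9 (send(from=B, to=D, msg='done')): A:[bye] B:[err] C:[req] D:[done]
After 10 (process(C)): A:[bye] B:[err] C:[] D:[done]
After 11 (send(from=D, to=A, msg='stop')): A:[bye,stop] B:[err] C:[] D:[done]
After 12 (process(D)): A:[bye,stop] B:[err] C:[] D:[]

err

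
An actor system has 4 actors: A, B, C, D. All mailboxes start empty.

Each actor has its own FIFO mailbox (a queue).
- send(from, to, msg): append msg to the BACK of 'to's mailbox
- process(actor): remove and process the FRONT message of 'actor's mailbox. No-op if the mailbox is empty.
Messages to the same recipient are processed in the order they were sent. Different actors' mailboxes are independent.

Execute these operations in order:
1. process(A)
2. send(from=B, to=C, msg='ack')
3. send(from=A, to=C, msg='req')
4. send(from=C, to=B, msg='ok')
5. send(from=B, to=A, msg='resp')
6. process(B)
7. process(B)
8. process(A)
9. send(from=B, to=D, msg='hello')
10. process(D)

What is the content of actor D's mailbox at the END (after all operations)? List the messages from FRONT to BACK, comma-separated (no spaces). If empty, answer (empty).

After 1 (process(A)): A:[] B:[] C:[] D:[]
After 2 (send(from=B, to=C, msg='ack')): A:[] B:[] C:[ack] D:[]
After 3 (send(from=A, to=C, msg='req')): A:[] B:[] C:[ack,req] D:[]
After 4 (send(from=C, to=B, msg='ok')): A:[] B:[ok] C:[ack,req] D:[]
After 5 (send(from=B, to=A, msg='resp')): A:[resp] B:[ok] C:[ack,req] D:[]
After 6 (process(B)): A:[resp] B:[] C:[ack,req] D:[]
After 7 (process(B)): A:[resp] B:[] C:[ack,req] D:[]
After 8 (process(A)): A:[] B:[] C:[ack,req] D:[]
After 9 (send(from=B, to=D, msg='hello')): A:[] B:[] C:[ack,req] D:[hello]
After 10 (process(D)): A:[] B:[] C:[ack,req] D:[]

Answer: (empty)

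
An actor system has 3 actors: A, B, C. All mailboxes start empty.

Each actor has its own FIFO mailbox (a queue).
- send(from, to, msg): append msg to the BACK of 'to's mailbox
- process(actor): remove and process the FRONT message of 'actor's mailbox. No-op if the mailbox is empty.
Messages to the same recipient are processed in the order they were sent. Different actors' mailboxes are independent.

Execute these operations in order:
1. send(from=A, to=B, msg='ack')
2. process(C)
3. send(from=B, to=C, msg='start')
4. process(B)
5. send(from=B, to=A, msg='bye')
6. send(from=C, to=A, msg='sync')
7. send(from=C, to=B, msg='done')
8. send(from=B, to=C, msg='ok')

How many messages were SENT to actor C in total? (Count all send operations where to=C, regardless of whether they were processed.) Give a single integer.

Answer: 2

Derivation:
After 1 (send(from=A, to=B, msg='ack')): A:[] B:[ack] C:[]
After 2 (process(C)): A:[] B:[ack] C:[]
After 3 (send(from=B, to=C, msg='start')): A:[] B:[ack] C:[start]
After 4 (process(B)): A:[] B:[] C:[start]
After 5 (send(from=B, to=A, msg='bye')): A:[bye] B:[] C:[start]
After 6 (send(from=C, to=A, msg='sync')): A:[bye,sync] B:[] C:[start]
After 7 (send(from=C, to=B, msg='done')): A:[bye,sync] B:[done] C:[start]
After 8 (send(from=B, to=C, msg='ok')): A:[bye,sync] B:[done] C:[start,ok]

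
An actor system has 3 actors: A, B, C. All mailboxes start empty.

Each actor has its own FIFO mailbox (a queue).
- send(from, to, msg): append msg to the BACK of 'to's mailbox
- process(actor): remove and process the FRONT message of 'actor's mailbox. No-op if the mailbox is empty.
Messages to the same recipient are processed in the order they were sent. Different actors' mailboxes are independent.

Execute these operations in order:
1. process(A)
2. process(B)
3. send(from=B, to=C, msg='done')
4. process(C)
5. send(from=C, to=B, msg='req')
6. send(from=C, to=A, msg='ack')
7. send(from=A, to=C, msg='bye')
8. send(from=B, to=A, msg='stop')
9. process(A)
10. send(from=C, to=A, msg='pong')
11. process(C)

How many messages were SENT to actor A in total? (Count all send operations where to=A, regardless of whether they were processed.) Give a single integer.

After 1 (process(A)): A:[] B:[] C:[]
After 2 (process(B)): A:[] B:[] C:[]
After 3 (send(from=B, to=C, msg='done')): A:[] B:[] C:[done]
After 4 (process(C)): A:[] B:[] C:[]
After 5 (send(from=C, to=B, msg='req')): A:[] B:[req] C:[]
After 6 (send(from=C, to=A, msg='ack')): A:[ack] B:[req] C:[]
After 7 (send(from=A, to=C, msg='bye')): A:[ack] B:[req] C:[bye]
After 8 (send(from=B, to=A, msg='stop')): A:[ack,stop] B:[req] C:[bye]
After 9 (process(A)): A:[stop] B:[req] C:[bye]
After 10 (send(from=C, to=A, msg='pong')): A:[stop,pong] B:[req] C:[bye]
After 11 (process(C)): A:[stop,pong] B:[req] C:[]

Answer: 3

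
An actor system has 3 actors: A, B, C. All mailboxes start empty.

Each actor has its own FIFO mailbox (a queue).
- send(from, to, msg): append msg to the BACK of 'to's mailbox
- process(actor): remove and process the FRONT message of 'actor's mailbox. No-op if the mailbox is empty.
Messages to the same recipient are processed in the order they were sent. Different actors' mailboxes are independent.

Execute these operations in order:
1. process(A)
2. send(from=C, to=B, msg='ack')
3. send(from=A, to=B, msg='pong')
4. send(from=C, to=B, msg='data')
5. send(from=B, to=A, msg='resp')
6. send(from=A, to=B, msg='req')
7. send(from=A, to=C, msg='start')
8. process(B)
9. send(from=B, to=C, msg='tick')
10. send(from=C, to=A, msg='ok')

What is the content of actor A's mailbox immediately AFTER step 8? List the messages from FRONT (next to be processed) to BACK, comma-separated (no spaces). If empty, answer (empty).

After 1 (process(A)): A:[] B:[] C:[]
After 2 (send(from=C, to=B, msg='ack')): A:[] B:[ack] C:[]
After 3 (send(from=A, to=B, msg='pong')): A:[] B:[ack,pong] C:[]
After 4 (send(from=C, to=B, msg='data')): A:[] B:[ack,pong,data] C:[]
After 5 (send(from=B, to=A, msg='resp')): A:[resp] B:[ack,pong,data] C:[]
After 6 (send(from=A, to=B, msg='req')): A:[resp] B:[ack,pong,data,req] C:[]
After 7 (send(from=A, to=C, msg='start')): A:[resp] B:[ack,pong,data,req] C:[start]
After 8 (process(B)): A:[resp] B:[pong,data,req] C:[start]

resp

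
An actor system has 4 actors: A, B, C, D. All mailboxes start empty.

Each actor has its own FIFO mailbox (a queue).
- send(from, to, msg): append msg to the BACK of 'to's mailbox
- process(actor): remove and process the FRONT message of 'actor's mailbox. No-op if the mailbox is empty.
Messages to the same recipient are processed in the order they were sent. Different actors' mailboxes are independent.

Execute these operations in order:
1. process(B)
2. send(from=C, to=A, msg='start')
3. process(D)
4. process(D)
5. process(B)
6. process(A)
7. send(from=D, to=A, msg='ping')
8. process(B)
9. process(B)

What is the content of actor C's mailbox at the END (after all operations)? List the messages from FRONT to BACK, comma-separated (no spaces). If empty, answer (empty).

After 1 (process(B)): A:[] B:[] C:[] D:[]
After 2 (send(from=C, to=A, msg='start')): A:[start] B:[] C:[] D:[]
After 3 (process(D)): A:[start] B:[] C:[] D:[]
After 4 (process(D)): A:[start] B:[] C:[] D:[]
After 5 (process(B)): A:[start] B:[] C:[] D:[]
After 6 (process(A)): A:[] B:[] C:[] D:[]
After 7 (send(from=D, to=A, msg='ping')): A:[ping] B:[] C:[] D:[]
After 8 (process(B)): A:[ping] B:[] C:[] D:[]
After 9 (process(B)): A:[ping] B:[] C:[] D:[]

Answer: (empty)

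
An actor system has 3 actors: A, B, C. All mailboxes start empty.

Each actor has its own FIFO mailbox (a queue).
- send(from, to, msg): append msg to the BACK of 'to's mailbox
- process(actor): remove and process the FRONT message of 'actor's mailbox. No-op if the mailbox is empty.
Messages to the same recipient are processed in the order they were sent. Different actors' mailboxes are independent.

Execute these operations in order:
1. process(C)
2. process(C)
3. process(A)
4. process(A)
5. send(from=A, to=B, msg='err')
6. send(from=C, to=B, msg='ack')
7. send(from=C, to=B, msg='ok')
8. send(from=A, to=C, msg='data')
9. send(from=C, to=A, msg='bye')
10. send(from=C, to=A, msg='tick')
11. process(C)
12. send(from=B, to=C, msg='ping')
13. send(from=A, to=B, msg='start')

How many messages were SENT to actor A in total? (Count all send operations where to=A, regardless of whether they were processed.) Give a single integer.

Answer: 2

Derivation:
After 1 (process(C)): A:[] B:[] C:[]
After 2 (process(C)): A:[] B:[] C:[]
After 3 (process(A)): A:[] B:[] C:[]
After 4 (process(A)): A:[] B:[] C:[]
After 5 (send(from=A, to=B, msg='err')): A:[] B:[err] C:[]
After 6 (send(from=C, to=B, msg='ack')): A:[] B:[err,ack] C:[]
After 7 (send(from=C, to=B, msg='ok')): A:[] B:[err,ack,ok] C:[]
After 8 (send(from=A, to=C, msg='data')): A:[] B:[err,ack,ok] C:[data]
After 9 (send(from=C, to=A, msg='bye')): A:[bye] B:[err,ack,ok] C:[data]
After 10 (send(from=C, to=A, msg='tick')): A:[bye,tick] B:[err,ack,ok] C:[data]
After 11 (process(C)): A:[bye,tick] B:[err,ack,ok] C:[]
After 12 (send(from=B, to=C, msg='ping')): A:[bye,tick] B:[err,ack,ok] C:[ping]
After 13 (send(from=A, to=B, msg='start')): A:[bye,tick] B:[err,ack,ok,start] C:[ping]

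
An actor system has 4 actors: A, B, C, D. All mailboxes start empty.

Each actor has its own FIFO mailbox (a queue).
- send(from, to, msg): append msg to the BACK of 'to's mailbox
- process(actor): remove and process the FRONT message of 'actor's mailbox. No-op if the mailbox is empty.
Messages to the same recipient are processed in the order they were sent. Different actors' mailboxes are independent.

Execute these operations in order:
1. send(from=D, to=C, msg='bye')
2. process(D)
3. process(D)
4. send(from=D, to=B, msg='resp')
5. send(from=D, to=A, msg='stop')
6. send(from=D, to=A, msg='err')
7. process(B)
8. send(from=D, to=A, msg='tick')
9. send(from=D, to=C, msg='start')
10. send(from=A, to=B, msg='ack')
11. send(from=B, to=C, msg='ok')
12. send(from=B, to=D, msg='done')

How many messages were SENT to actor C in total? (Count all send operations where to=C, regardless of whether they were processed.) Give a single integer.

After 1 (send(from=D, to=C, msg='bye')): A:[] B:[] C:[bye] D:[]
After 2 (process(D)): A:[] B:[] C:[bye] D:[]
After 3 (process(D)): A:[] B:[] C:[bye] D:[]
After 4 (send(from=D, to=B, msg='resp')): A:[] B:[resp] C:[bye] D:[]
After 5 (send(from=D, to=A, msg='stop')): A:[stop] B:[resp] C:[bye] D:[]
After 6 (send(from=D, to=A, msg='err')): A:[stop,err] B:[resp] C:[bye] D:[]
After 7 (process(B)): A:[stop,err] B:[] C:[bye] D:[]
After 8 (send(from=D, to=A, msg='tick')): A:[stop,err,tick] B:[] C:[bye] D:[]
After 9 (send(from=D, to=C, msg='start')): A:[stop,err,tick] B:[] C:[bye,start] D:[]
After 10 (send(from=A, to=B, msg='ack')): A:[stop,err,tick] B:[ack] C:[bye,start] D:[]
After 11 (send(from=B, to=C, msg='ok')): A:[stop,err,tick] B:[ack] C:[bye,start,ok] D:[]
After 12 (send(from=B, to=D, msg='done')): A:[stop,err,tick] B:[ack] C:[bye,start,ok] D:[done]

Answer: 3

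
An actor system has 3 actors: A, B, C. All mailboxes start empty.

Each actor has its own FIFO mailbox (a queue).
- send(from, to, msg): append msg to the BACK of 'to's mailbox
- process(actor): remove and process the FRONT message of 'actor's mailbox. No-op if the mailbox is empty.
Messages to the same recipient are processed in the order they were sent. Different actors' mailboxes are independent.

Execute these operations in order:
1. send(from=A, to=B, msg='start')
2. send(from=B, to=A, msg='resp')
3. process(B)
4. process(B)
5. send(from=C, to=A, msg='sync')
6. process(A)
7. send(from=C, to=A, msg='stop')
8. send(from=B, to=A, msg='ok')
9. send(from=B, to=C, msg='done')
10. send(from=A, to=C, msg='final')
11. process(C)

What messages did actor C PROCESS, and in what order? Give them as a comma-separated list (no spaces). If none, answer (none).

Answer: done

Derivation:
After 1 (send(from=A, to=B, msg='start')): A:[] B:[start] C:[]
After 2 (send(from=B, to=A, msg='resp')): A:[resp] B:[start] C:[]
After 3 (process(B)): A:[resp] B:[] C:[]
After 4 (process(B)): A:[resp] B:[] C:[]
After 5 (send(from=C, to=A, msg='sync')): A:[resp,sync] B:[] C:[]
After 6 (process(A)): A:[sync] B:[] C:[]
After 7 (send(from=C, to=A, msg='stop')): A:[sync,stop] B:[] C:[]
After 8 (send(from=B, to=A, msg='ok')): A:[sync,stop,ok] B:[] C:[]
After 9 (send(from=B, to=C, msg='done')): A:[sync,stop,ok] B:[] C:[done]
After 10 (send(from=A, to=C, msg='final')): A:[sync,stop,ok] B:[] C:[done,final]
After 11 (process(C)): A:[sync,stop,ok] B:[] C:[final]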